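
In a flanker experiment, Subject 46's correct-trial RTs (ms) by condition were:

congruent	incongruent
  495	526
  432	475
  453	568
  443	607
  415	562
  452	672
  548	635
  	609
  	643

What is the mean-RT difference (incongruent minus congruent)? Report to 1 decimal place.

M(congruent) = 3238/7 = 462.571
M(incongruent) = 5297/9 = 588.556
Difference = 588.556 − 462.571 = 125.984 ms

126.0 ms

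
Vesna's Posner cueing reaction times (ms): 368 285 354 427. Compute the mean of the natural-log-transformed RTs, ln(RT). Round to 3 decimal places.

ln(RT): 5.9081, 5.6525, 5.8693, 6.0568
Σ ln(RT) = 23.4867
Mean = 23.4867/4 = 5.87166

5.872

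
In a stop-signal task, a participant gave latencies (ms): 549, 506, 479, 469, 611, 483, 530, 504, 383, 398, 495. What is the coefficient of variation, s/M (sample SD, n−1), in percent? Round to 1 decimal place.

13.0%

n = 11, Σ = 5407, M = 491.5455
Σ(x−M)² = 40696.727; s = √(40696.727/10) = 63.7940
CV = 63.7940 / 491.5455 = 0.12978 = 12.978%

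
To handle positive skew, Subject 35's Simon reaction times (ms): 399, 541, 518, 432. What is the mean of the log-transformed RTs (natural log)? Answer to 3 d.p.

ln(RT): 5.9890, 6.2934, 6.2500, 6.0684
Σ ln(RT) = 24.6008
Mean = 24.6008/4 = 6.15020

6.150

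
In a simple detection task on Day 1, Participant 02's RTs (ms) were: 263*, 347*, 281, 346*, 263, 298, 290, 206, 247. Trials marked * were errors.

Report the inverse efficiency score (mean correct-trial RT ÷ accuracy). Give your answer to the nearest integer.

Correct trials (n=6): 281, 263, 298, 290, 206, 247
Mean correct RT = 1585/6 = 264.1667 ms
Proportion correct = 6/9
IES = 264.1667 / (6/9) = 396.250 ms

396 ms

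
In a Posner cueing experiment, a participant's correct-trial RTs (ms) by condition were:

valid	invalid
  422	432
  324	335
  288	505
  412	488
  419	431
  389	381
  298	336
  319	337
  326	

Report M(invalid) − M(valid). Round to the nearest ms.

50 ms

M(valid) = 3197/9 = 355.222
M(invalid) = 3245/8 = 405.625
Difference = 405.625 − 355.222 = 50.403 ms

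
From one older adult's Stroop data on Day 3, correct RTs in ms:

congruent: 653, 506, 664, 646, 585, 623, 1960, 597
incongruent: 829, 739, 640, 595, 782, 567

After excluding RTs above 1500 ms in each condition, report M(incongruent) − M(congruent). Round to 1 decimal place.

81.4 ms

congruent: exclude 1960
M(congruent) = 4274/7 = 610.571
M(incongruent) = 4152/6 = 692.000
Difference = 692.000 − 610.571 = 81.429 ms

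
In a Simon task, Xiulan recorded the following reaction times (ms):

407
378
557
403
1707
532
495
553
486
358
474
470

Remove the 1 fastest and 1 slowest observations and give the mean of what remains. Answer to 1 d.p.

475.5 ms

Sorted: 358, 378, 403, 407, 470, 474, 486, 495, 532, 553, 557, 1707
Drop lowest 1 (358) and highest 1 (1707)
Remaining (n=10): Σ = 4755, mean = 4755/10 = 475.500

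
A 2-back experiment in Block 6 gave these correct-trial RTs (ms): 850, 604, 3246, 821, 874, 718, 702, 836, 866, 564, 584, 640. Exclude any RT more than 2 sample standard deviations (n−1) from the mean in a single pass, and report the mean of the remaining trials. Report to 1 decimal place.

n = 12, ΣRT = 11305, M = 942.083
Σ(x−M)² = 5937428.92; s = √(5937428.92/11) = 734.688
Cutoffs: 942.083 ± 2·734.688 → [-527.3, 2411.5]
Outside: 3246 → excluded.
Retained (n=11): Σ = 8059, mean = 8059/11 = 732.636

732.6 ms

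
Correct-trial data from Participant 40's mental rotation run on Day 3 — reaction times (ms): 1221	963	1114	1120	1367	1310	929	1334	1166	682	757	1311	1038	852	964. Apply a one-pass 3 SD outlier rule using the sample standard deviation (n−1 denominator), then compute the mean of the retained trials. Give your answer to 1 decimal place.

n = 15, ΣRT = 16128, M = 1075.200
Σ(x−M)² = 649260.40; s = √(649260.40/14) = 215.350
Cutoffs: 1075.200 ± 3·215.350 → [429.1, 1721.3]
No RTs fall outside the cutoffs; all 15 retained. Mean = 16128/15 = 1075.200

1075.2 ms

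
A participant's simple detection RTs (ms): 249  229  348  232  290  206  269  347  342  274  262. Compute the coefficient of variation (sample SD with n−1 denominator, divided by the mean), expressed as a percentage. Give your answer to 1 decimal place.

n = 11, Σ = 3048, M = 277.0909
Σ(x−M)² = 24786.909; s = √(24786.909/10) = 49.7865
CV = 49.7865 / 277.0909 = 0.17968 = 17.968%

18.0%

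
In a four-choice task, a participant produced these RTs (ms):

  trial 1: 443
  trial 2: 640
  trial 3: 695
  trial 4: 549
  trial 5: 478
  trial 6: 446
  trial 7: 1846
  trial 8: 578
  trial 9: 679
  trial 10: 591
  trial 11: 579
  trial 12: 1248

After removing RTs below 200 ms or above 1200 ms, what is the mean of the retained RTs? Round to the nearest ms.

568 ms

Excluded: 1248, 1846
Retained (n=10): Σ = 5678
Mean = 5678/10 = 567.8000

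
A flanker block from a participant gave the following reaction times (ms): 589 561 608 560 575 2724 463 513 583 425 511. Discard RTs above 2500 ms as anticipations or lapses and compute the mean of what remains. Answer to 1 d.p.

538.8 ms

Excluded: 2724
Retained (n=10): Σ = 5388
Mean = 5388/10 = 538.8000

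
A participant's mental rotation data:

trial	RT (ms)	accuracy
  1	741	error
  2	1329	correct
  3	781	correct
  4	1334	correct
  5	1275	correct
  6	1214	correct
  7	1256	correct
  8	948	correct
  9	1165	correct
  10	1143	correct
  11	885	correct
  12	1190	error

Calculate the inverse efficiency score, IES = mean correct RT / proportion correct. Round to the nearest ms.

Correct trials (n=10): 1329, 781, 1334, 1275, 1214, 1256, 948, 1165, 1143, 885
Mean correct RT = 11330/10 = 1133.0000 ms
Proportion correct = 10/12
IES = 1133.0000 / (10/12) = 1359.600 ms

1360 ms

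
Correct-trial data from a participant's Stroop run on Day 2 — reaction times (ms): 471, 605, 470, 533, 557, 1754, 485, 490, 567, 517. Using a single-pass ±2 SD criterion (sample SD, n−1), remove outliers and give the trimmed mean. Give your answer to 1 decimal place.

521.7 ms

n = 10, ΣRT = 6449, M = 644.900
Σ(x−M)² = 1384762.90; s = √(1384762.90/9) = 392.253
Cutoffs: 644.900 ± 2·392.253 → [-139.6, 1429.4]
Outside: 1754 → excluded.
Retained (n=9): Σ = 4695, mean = 4695/9 = 521.667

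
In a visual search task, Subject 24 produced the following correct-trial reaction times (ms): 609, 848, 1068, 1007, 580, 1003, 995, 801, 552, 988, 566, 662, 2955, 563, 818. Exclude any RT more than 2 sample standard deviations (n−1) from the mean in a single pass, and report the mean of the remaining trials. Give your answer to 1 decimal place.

n = 15, ΣRT = 14015, M = 934.333
Σ(x−M)² = 4881577.33; s = √(4881577.33/14) = 590.495
Cutoffs: 934.333 ± 2·590.495 → [-246.7, 2115.3]
Outside: 2955 → excluded.
Retained (n=14): Σ = 11060, mean = 11060/14 = 790.000

790.0 ms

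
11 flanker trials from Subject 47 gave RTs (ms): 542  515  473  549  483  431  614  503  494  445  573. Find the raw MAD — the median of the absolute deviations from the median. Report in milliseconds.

Sorted: 431, 445, 473, 483, 494, 503, 515, 542, 549, 573, 614 → median = 503
|x − 503|: 39, 12, 30, 46, 20, 72, 111, 0, 9, 58, 70
Sorted deviations: 0, 9, 12, 20, 30, 39, 46, 58, 70, 72, 111 → MAD = 39

39 ms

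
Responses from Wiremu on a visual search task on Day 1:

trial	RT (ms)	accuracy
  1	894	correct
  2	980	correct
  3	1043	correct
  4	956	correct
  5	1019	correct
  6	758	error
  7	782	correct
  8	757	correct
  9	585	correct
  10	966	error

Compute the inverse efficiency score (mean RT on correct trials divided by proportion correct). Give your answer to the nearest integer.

Correct trials (n=8): 894, 980, 1043, 956, 1019, 782, 757, 585
Mean correct RT = 7016/8 = 877.0000 ms
Proportion correct = 8/10
IES = 877.0000 / (8/10) = 1096.250 ms

1096 ms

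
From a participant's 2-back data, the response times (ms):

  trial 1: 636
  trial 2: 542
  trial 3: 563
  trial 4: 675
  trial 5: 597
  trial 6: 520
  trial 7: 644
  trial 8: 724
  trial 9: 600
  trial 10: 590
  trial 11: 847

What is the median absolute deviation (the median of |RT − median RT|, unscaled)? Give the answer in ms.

Sorted: 520, 542, 563, 590, 597, 600, 636, 644, 675, 724, 847 → median = 600
|x − 600|: 36, 58, 37, 75, 3, 80, 44, 124, 0, 10, 247
Sorted deviations: 0, 3, 10, 36, 37, 44, 58, 75, 80, 124, 247 → MAD = 44

44 ms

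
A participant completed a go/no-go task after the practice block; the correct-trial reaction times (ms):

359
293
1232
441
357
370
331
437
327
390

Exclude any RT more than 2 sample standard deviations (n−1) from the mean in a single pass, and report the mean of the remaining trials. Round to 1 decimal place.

n = 10, ΣRT = 4537, M = 453.700
Σ(x−M)² = 692506.10; s = √(692506.10/9) = 277.390
Cutoffs: 453.700 ± 2·277.390 → [-101.1, 1008.5]
Outside: 1232 → excluded.
Retained (n=9): Σ = 3305, mean = 3305/9 = 367.222

367.2 ms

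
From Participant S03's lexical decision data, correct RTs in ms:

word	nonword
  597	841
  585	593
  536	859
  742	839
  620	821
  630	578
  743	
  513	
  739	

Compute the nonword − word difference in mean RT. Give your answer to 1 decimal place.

M(word) = 5705/9 = 633.889
M(nonword) = 4531/6 = 755.167
Difference = 755.167 − 633.889 = 121.278 ms

121.3 ms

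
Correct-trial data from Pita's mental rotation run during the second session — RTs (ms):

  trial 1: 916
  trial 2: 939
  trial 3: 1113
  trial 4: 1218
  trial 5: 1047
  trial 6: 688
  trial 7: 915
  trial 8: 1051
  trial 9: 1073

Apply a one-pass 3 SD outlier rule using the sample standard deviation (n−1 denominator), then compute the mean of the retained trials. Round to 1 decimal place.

n = 9, ΣRT = 8960, M = 995.556
Σ(x−M)² = 185600.22; s = √(185600.22/8) = 152.316
Cutoffs: 995.556 ± 3·152.316 → [538.6, 1452.5]
No RTs fall outside the cutoffs; all 9 retained. Mean = 8960/9 = 995.556

995.6 ms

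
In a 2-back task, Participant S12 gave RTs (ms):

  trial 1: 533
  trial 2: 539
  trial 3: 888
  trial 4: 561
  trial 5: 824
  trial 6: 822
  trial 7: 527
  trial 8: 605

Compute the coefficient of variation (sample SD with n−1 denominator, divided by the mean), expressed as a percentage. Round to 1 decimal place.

n = 8, Σ = 5299, M = 662.3750
Σ(x−M)² = 166363.875; s = √(166363.875/7) = 154.1631
CV = 154.1631 / 662.3750 = 0.23274 = 23.274%

23.3%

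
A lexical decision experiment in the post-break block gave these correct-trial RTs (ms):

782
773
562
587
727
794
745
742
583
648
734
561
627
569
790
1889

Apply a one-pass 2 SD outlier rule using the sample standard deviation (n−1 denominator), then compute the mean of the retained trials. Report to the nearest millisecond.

682 ms

n = 16, ΣRT = 12113, M = 757.062
Σ(x−M)² = 1486302.94; s = √(1486302.94/15) = 314.781
Cutoffs: 757.062 ± 2·314.781 → [127.5, 1386.6]
Outside: 1889 → excluded.
Retained (n=15): Σ = 10224, mean = 10224/15 = 681.600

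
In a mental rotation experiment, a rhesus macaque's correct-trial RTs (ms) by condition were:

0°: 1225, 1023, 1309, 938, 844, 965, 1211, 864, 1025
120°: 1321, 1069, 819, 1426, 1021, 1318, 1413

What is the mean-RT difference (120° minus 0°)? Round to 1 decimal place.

M(0°) = 9404/9 = 1044.889
M(120°) = 8387/7 = 1198.143
Difference = 1198.143 − 1044.889 = 153.254 ms

153.3 ms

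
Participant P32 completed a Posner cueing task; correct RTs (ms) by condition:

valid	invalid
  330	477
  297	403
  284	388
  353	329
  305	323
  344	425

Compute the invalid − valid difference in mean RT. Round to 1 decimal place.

72.0 ms

M(valid) = 1913/6 = 318.833
M(invalid) = 2345/6 = 390.833
Difference = 390.833 − 318.833 = 72.000 ms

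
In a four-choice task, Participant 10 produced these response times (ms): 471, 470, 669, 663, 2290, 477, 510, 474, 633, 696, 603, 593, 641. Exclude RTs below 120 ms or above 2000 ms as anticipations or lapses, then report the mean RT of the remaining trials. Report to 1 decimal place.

575.0 ms

Excluded: 2290
Retained (n=12): Σ = 6900
Mean = 6900/12 = 575.0000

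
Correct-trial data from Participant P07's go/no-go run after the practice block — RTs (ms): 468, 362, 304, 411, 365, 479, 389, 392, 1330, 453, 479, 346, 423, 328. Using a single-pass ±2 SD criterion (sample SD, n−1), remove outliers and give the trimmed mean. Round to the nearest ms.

400 ms

n = 14, ΣRT = 6529, M = 466.357
Σ(x−M)² = 843989.21; s = √(843989.21/13) = 254.798
Cutoffs: 466.357 ± 2·254.798 → [-43.2, 976.0]
Outside: 1330 → excluded.
Retained (n=13): Σ = 5199, mean = 5199/13 = 399.923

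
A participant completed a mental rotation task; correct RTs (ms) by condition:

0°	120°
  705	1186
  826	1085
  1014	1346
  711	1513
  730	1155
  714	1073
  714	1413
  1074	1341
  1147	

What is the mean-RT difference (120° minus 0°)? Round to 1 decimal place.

415.7 ms

M(0°) = 7635/9 = 848.333
M(120°) = 10112/8 = 1264.000
Difference = 1264.000 − 848.333 = 415.667 ms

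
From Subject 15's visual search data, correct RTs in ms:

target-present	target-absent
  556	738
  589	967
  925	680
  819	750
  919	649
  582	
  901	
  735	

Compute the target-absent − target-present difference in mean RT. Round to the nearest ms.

M(target-present) = 6026/8 = 753.250
M(target-absent) = 3784/5 = 756.800
Difference = 756.800 − 753.250 = 3.550 ms

4 ms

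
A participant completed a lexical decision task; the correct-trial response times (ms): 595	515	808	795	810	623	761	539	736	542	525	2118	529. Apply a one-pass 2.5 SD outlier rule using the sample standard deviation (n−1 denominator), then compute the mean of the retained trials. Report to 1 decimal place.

n = 13, ΣRT = 9896, M = 761.231
Σ(x−M)² = 2161720.31; s = √(2161720.31/12) = 424.433
Cutoffs: 761.231 ± 2.5·424.433 → [-299.9, 1822.3]
Outside: 2118 → excluded.
Retained (n=12): Σ = 7778, mean = 7778/12 = 648.167

648.2 ms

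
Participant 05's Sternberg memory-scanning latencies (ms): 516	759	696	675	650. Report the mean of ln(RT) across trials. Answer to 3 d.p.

6.483

ln(RT): 6.2461, 6.6320, 6.5453, 6.5147, 6.4770
Σ ln(RT) = 32.4151
Mean = 32.4151/5 = 6.48303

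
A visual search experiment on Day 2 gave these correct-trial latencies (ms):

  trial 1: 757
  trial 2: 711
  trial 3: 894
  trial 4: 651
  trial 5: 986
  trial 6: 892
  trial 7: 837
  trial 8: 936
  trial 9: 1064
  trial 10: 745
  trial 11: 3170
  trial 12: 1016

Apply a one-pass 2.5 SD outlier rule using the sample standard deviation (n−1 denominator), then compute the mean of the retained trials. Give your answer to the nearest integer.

n = 12, ΣRT = 12659, M = 1054.917
Σ(x−M)² = 5060218.92; s = √(5060218.92/11) = 678.248
Cutoffs: 1054.917 ± 2.5·678.248 → [-640.7, 2750.5]
Outside: 3170 → excluded.
Retained (n=11): Σ = 9489, mean = 9489/11 = 862.636

863 ms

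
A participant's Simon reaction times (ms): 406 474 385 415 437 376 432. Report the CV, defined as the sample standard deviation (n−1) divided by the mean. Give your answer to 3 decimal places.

n = 7, Σ = 2925, M = 417.8571
Σ(x−M)² = 6698.857; s = √(6698.857/6) = 33.4137
CV = 33.4137 / 417.8571 = 0.07996

0.080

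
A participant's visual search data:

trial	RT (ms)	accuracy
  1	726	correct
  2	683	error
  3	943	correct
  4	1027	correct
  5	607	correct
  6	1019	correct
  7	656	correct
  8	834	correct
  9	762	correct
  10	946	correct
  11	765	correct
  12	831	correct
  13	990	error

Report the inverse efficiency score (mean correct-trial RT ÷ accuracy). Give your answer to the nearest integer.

Correct trials (n=11): 726, 943, 1027, 607, 1019, 656, 834, 762, 946, 765, 831
Mean correct RT = 9116/11 = 828.7273 ms
Proportion correct = 11/13
IES = 828.7273 / (11/13) = 979.405 ms

979 ms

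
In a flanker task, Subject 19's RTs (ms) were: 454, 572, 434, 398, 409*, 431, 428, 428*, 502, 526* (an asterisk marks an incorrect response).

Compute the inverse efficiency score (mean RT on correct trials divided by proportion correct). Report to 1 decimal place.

Correct trials (n=7): 454, 572, 434, 398, 431, 428, 502
Mean correct RT = 3219/7 = 459.8571 ms
Proportion correct = 7/10
IES = 459.8571 / (7/10) = 656.939 ms

656.9 ms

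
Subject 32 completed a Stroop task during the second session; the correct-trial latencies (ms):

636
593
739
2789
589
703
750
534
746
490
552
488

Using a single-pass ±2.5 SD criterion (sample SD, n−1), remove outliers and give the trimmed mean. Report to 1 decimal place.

620.0 ms

n = 12, ΣRT = 9609, M = 800.750
Σ(x−M)² = 4414630.25; s = √(4414630.25/11) = 633.506
Cutoffs: 800.750 ± 2.5·633.506 → [-783.0, 2384.5]
Outside: 2789 → excluded.
Retained (n=11): Σ = 6820, mean = 6820/11 = 620.000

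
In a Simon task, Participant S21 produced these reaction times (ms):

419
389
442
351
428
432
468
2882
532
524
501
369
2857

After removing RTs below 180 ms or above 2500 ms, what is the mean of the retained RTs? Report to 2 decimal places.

Excluded: 2857, 2882
Retained (n=11): Σ = 4855
Mean = 4855/11 = 441.3636

441.36 ms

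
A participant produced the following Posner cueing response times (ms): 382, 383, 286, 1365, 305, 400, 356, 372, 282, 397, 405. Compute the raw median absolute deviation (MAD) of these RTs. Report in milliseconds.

23 ms

Sorted: 282, 286, 305, 356, 372, 382, 383, 397, 400, 405, 1365 → median = 382
|x − 382|: 0, 1, 96, 983, 77, 18, 26, 10, 100, 15, 23
Sorted deviations: 0, 1, 10, 15, 18, 23, 26, 77, 96, 100, 983 → MAD = 23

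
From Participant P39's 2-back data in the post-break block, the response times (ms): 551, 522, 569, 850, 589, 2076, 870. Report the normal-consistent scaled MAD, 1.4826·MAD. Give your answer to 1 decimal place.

Sorted: 522, 551, 569, 589, 850, 870, 2076 → median = 589
|x − 589| sorted: 0, 20, 38, 67, 261, 281, 1487 → MAD = 67
Robust SD ≈ 1.4826 × 67 = 99.334

99.3 ms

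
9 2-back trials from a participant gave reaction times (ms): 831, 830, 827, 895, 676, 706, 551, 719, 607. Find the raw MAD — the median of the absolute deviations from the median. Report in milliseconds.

Sorted: 551, 607, 676, 706, 719, 827, 830, 831, 895 → median = 719
|x − 719|: 112, 111, 108, 176, 43, 13, 168, 0, 112
Sorted deviations: 0, 13, 43, 108, 111, 112, 112, 168, 176 → MAD = 111

111 ms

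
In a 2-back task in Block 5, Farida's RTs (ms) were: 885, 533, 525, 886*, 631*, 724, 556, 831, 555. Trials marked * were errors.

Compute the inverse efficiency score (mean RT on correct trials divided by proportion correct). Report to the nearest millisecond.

847 ms

Correct trials (n=7): 885, 533, 525, 724, 556, 831, 555
Mean correct RT = 4609/7 = 658.4286 ms
Proportion correct = 7/9
IES = 658.4286 / (7/9) = 846.551 ms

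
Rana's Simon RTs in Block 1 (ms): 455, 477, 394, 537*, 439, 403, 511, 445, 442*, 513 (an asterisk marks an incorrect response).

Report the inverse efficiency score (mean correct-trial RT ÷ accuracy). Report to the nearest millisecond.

568 ms

Correct trials (n=8): 455, 477, 394, 439, 403, 511, 445, 513
Mean correct RT = 3637/8 = 454.6250 ms
Proportion correct = 8/10
IES = 454.6250 / (8/10) = 568.281 ms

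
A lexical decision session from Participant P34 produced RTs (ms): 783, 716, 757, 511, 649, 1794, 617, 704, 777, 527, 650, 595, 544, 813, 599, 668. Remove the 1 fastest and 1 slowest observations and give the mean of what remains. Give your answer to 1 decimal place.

Sorted: 511, 527, 544, 595, 599, 617, 649, 650, 668, 704, 716, 757, 777, 783, 813, 1794
Drop lowest 1 (511) and highest 1 (1794)
Remaining (n=14): Σ = 9399, mean = 9399/14 = 671.357

671.4 ms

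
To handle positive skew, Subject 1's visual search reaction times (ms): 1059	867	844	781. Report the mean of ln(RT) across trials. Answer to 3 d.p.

6.782

ln(RT): 6.9651, 6.7650, 6.7382, 6.6606
Σ ln(RT) = 27.1288
Mean = 27.1288/4 = 6.78221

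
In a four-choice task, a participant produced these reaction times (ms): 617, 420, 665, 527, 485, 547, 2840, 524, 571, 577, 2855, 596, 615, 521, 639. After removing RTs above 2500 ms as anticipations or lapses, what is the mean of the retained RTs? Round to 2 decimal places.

Excluded: 2840, 2855
Retained (n=13): Σ = 7304
Mean = 7304/13 = 561.8462

561.85 ms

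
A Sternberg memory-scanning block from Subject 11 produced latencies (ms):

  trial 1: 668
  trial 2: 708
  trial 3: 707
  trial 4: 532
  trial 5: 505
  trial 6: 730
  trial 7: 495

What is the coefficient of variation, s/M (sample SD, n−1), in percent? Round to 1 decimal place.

n = 7, Σ = 4345, M = 620.7143
Σ(x−M)² = 66307.429; s = √(66307.429/6) = 105.1249
CV = 105.1249 / 620.7143 = 0.16936 = 16.936%

16.9%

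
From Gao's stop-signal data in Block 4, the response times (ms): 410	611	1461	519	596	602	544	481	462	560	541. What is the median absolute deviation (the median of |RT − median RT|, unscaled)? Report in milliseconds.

Sorted: 410, 462, 481, 519, 541, 544, 560, 596, 602, 611, 1461 → median = 544
|x − 544|: 134, 67, 917, 25, 52, 58, 0, 63, 82, 16, 3
Sorted deviations: 0, 3, 16, 25, 52, 58, 63, 67, 82, 134, 917 → MAD = 58

58 ms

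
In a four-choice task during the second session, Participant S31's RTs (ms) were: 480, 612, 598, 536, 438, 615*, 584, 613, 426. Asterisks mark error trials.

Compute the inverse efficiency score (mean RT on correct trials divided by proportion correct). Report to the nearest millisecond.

603 ms

Correct trials (n=8): 480, 612, 598, 536, 438, 584, 613, 426
Mean correct RT = 4287/8 = 535.8750 ms
Proportion correct = 8/9
IES = 535.8750 / (8/9) = 602.859 ms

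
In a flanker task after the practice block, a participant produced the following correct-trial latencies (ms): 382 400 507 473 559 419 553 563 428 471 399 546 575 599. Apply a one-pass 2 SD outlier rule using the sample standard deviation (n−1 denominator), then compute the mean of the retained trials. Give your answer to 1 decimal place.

491.0 ms

n = 14, ΣRT = 6874, M = 491.000
Σ(x−M)² = 74156.00; s = √(74156.00/13) = 75.527
Cutoffs: 491.000 ± 2·75.527 → [339.9, 642.1]
No RTs fall outside the cutoffs; all 14 retained. Mean = 6874/14 = 491.000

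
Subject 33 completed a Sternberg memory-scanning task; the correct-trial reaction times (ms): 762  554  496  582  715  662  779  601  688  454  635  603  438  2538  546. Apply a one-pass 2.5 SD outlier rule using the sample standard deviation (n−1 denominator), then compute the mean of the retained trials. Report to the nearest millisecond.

608 ms

n = 15, ΣRT = 11053, M = 736.867
Σ(x−M)² = 3622921.73; s = √(3622921.73/14) = 508.704
Cutoffs: 736.867 ± 2.5·508.704 → [-534.9, 2008.6]
Outside: 2538 → excluded.
Retained (n=14): Σ = 8515, mean = 8515/14 = 608.214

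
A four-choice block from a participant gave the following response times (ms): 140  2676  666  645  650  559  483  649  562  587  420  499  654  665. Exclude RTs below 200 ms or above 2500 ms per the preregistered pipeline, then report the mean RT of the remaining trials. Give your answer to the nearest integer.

Excluded: 140, 2676
Retained (n=12): Σ = 7039
Mean = 7039/12 = 586.5833

587 ms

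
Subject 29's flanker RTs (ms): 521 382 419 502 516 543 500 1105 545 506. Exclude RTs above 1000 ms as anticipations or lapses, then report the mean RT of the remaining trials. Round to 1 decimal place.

Excluded: 1105
Retained (n=9): Σ = 4434
Mean = 4434/9 = 492.6667

492.7 ms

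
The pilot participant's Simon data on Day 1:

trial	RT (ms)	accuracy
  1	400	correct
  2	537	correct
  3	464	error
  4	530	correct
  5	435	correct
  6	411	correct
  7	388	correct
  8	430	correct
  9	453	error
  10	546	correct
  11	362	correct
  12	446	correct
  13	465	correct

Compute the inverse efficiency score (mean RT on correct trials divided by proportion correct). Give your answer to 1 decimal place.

531.8 ms

Correct trials (n=11): 400, 537, 530, 435, 411, 388, 430, 546, 362, 446, 465
Mean correct RT = 4950/11 = 450.0000 ms
Proportion correct = 11/13
IES = 450.0000 / (11/13) = 531.818 ms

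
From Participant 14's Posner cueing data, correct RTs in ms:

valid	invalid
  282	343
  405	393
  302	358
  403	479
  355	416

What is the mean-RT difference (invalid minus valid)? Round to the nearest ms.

M(valid) = 1747/5 = 349.400
M(invalid) = 1989/5 = 397.800
Difference = 397.800 − 349.400 = 48.400 ms

48 ms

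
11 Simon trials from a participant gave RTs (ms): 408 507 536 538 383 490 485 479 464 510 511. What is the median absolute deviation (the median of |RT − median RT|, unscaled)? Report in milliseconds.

21 ms

Sorted: 383, 408, 464, 479, 485, 490, 507, 510, 511, 536, 538 → median = 490
|x − 490|: 82, 17, 46, 48, 107, 0, 5, 11, 26, 20, 21
Sorted deviations: 0, 5, 11, 17, 20, 21, 26, 46, 48, 82, 107 → MAD = 21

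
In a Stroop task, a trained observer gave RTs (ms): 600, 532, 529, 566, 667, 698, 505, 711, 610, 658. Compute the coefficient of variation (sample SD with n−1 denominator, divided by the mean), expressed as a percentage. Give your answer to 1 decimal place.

12.2%

n = 10, Σ = 6076, M = 607.6000
Σ(x−M)² = 49146.400; s = √(49146.400/9) = 73.8966
CV = 73.8966 / 607.6000 = 0.12162 = 12.162%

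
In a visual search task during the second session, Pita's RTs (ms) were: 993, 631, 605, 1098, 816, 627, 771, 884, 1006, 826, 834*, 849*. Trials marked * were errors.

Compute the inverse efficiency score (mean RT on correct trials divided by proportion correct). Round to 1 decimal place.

990.8 ms

Correct trials (n=10): 993, 631, 605, 1098, 816, 627, 771, 884, 1006, 826
Mean correct RT = 8257/10 = 825.7000 ms
Proportion correct = 10/12
IES = 825.7000 / (10/12) = 990.840 ms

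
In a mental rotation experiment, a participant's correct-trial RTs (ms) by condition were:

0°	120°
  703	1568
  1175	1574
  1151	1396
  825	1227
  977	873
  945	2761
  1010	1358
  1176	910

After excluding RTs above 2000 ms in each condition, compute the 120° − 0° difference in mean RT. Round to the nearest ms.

277 ms

120°: exclude 2761
M(0°) = 7962/8 = 995.250
M(120°) = 8906/7 = 1272.286
Difference = 1272.286 − 995.250 = 277.036 ms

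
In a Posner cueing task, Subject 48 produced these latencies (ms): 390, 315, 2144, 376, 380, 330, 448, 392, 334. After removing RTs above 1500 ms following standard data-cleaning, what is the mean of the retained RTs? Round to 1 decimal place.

370.6 ms

Excluded: 2144
Retained (n=8): Σ = 2965
Mean = 2965/8 = 370.6250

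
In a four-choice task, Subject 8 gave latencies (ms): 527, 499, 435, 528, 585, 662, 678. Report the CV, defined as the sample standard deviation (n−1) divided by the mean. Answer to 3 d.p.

0.157

n = 7, Σ = 3914, M = 559.1429
Σ(x−M)² = 46406.857; s = √(46406.857/6) = 87.9459
CV = 87.9459 / 559.1429 = 0.15729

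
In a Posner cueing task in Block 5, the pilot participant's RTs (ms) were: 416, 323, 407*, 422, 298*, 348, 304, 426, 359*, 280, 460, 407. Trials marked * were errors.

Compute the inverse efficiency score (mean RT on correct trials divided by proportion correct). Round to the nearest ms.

502 ms

Correct trials (n=9): 416, 323, 422, 348, 304, 426, 280, 460, 407
Mean correct RT = 3386/9 = 376.2222 ms
Proportion correct = 9/12
IES = 376.2222 / (9/12) = 501.630 ms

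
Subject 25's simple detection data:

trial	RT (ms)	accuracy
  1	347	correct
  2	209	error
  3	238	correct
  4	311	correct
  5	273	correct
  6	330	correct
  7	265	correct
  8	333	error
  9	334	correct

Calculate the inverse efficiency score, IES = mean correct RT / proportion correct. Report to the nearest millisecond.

385 ms

Correct trials (n=7): 347, 238, 311, 273, 330, 265, 334
Mean correct RT = 2098/7 = 299.7143 ms
Proportion correct = 7/9
IES = 299.7143 / (7/9) = 385.347 ms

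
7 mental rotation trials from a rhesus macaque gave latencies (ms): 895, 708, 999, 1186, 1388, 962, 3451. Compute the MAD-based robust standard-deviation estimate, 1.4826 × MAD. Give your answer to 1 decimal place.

277.2 ms

Sorted: 708, 895, 962, 999, 1186, 1388, 3451 → median = 999
|x − 999| sorted: 0, 37, 104, 187, 291, 389, 2452 → MAD = 187
Robust SD ≈ 1.4826 × 187 = 277.246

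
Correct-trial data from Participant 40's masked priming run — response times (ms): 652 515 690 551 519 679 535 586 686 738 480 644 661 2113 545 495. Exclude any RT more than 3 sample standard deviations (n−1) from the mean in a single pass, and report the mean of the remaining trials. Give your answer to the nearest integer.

598 ms

n = 16, ΣRT = 11089, M = 693.062
Σ(x−M)² = 2248798.94; s = √(2248798.94/15) = 387.195
Cutoffs: 693.062 ± 3·387.195 → [-468.5, 1854.6]
Outside: 2113 → excluded.
Retained (n=15): Σ = 8976, mean = 8976/15 = 598.400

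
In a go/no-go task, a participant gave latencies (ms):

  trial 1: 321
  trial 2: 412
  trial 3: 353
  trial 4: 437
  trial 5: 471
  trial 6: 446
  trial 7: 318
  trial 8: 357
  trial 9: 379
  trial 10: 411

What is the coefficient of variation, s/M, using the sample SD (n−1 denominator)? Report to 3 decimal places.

n = 10, Σ = 3905, M = 390.5000
Σ(x−M)² = 25352.500; s = √(25352.500/9) = 53.0749
CV = 53.0749 / 390.5000 = 0.13592

0.136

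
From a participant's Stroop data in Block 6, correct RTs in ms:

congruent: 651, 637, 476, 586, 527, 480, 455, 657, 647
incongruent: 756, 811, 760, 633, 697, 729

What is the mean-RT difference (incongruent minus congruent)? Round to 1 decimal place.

162.6 ms

M(congruent) = 5116/9 = 568.444
M(incongruent) = 4386/6 = 731.000
Difference = 731.000 − 568.444 = 162.556 ms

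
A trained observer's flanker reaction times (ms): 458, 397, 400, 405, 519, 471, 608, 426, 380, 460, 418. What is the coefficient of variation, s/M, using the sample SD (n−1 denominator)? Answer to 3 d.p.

n = 11, Σ = 4942, M = 449.2727
Σ(x−M)² = 44158.182; s = √(44158.182/10) = 66.4516
CV = 66.4516 / 449.2727 = 0.14791

0.148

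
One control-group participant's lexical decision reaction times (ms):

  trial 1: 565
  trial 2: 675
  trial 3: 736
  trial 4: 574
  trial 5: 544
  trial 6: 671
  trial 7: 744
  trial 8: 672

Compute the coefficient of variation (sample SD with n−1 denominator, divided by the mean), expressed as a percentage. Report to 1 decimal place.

n = 8, Σ = 5181, M = 647.6250
Σ(x−M)² = 41973.875; s = √(41973.875/7) = 77.4356
CV = 77.4356 / 647.6250 = 0.11957 = 11.957%

12.0%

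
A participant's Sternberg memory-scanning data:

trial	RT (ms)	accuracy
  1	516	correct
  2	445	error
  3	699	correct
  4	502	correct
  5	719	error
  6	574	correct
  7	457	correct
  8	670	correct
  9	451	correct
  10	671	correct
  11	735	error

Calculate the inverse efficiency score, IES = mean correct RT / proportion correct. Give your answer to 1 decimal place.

780.3 ms

Correct trials (n=8): 516, 699, 502, 574, 457, 670, 451, 671
Mean correct RT = 4540/8 = 567.5000 ms
Proportion correct = 8/11
IES = 567.5000 / (8/11) = 780.312 ms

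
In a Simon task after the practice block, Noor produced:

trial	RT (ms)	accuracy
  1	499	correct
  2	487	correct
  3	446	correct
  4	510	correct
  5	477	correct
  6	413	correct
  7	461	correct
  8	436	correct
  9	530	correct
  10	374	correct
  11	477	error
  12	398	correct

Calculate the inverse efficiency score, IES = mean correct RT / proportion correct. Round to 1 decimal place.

498.9 ms

Correct trials (n=11): 499, 487, 446, 510, 477, 413, 461, 436, 530, 374, 398
Mean correct RT = 5031/11 = 457.3636 ms
Proportion correct = 11/12
IES = 457.3636 / (11/12) = 498.942 ms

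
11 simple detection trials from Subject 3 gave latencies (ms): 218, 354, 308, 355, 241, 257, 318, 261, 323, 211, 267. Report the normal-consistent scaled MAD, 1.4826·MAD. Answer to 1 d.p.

Sorted: 211, 218, 241, 257, 261, 267, 308, 318, 323, 354, 355 → median = 267
|x − 267| sorted: 0, 6, 10, 26, 41, 49, 51, 56, 56, 87, 88 → MAD = 49
Robust SD ≈ 1.4826 × 49 = 72.647

72.6 ms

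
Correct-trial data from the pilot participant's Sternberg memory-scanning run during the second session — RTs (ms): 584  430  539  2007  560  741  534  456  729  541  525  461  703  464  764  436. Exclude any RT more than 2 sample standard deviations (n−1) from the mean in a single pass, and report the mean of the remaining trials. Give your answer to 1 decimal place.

n = 16, ΣRT = 10474, M = 654.625
Σ(x−M)² = 2139321.75; s = √(2139321.75/15) = 377.653
Cutoffs: 654.625 ± 2·377.653 → [-100.7, 1409.9]
Outside: 2007 → excluded.
Retained (n=15): Σ = 8467, mean = 8467/15 = 564.467

564.5 ms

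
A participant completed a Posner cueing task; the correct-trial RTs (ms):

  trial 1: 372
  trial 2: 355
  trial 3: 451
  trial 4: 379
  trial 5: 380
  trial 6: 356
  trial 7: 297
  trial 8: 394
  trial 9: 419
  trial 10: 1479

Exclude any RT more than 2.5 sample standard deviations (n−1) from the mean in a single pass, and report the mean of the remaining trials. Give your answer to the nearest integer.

n = 10, ΣRT = 4882, M = 488.200
Σ(x−M)² = 1105641.60; s = √(1105641.60/9) = 350.498
Cutoffs: 488.200 ± 2.5·350.498 → [-388.0, 1364.4]
Outside: 1479 → excluded.
Retained (n=9): Σ = 3403, mean = 3403/9 = 378.111

378 ms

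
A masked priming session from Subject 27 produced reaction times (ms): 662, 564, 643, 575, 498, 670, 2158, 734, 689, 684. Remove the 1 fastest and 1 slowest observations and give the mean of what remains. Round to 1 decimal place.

652.6 ms

Sorted: 498, 564, 575, 643, 662, 670, 684, 689, 734, 2158
Drop lowest 1 (498) and highest 1 (2158)
Remaining (n=8): Σ = 5221, mean = 5221/8 = 652.625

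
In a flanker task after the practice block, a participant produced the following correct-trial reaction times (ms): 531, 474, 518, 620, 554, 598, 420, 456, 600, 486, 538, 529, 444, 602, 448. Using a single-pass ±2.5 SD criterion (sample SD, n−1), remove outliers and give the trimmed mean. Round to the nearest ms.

n = 15, ΣRT = 7818, M = 521.200
Σ(x−M)² = 59200.40; s = √(59200.40/14) = 65.028
Cutoffs: 521.200 ± 2.5·65.028 → [358.6, 683.8]
No RTs fall outside the cutoffs; all 15 retained. Mean = 7818/15 = 521.200

521 ms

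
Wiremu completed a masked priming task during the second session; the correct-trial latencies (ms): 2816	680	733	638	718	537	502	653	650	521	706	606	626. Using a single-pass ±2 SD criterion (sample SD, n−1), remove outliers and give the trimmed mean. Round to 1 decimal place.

n = 13, ΣRT = 10386, M = 798.923
Σ(x−M)² = 4472768.92; s = √(4472768.92/12) = 610.517
Cutoffs: 798.923 ± 2·610.517 → [-422.1, 2020.0]
Outside: 2816 → excluded.
Retained (n=12): Σ = 7570, mean = 7570/12 = 630.833

630.8 ms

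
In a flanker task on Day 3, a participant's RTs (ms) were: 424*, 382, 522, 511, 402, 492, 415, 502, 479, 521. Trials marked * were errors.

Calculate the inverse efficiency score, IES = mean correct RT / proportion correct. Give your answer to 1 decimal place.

521.7 ms

Correct trials (n=9): 382, 522, 511, 402, 492, 415, 502, 479, 521
Mean correct RT = 4226/9 = 469.5556 ms
Proportion correct = 9/10
IES = 469.5556 / (9/10) = 521.728 ms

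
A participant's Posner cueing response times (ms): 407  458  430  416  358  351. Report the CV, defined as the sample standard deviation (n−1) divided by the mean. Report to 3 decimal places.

0.103

n = 6, Σ = 2420, M = 403.3333
Σ(x−M)² = 8667.333; s = √(8667.333/5) = 41.6349
CV = 41.6349 / 403.3333 = 0.10323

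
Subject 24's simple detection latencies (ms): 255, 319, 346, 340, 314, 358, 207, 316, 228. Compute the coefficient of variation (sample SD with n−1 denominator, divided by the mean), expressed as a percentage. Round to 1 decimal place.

n = 9, Σ = 2683, M = 298.1111
Σ(x−M)² = 23718.889; s = √(23718.889/8) = 54.4505
CV = 54.4505 / 298.1111 = 0.18265 = 18.265%

18.3%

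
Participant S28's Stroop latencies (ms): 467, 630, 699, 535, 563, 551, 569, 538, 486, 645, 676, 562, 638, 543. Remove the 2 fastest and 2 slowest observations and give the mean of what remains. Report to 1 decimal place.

Sorted: 467, 486, 535, 538, 543, 551, 562, 563, 569, 630, 638, 645, 676, 699
Drop lowest 2 (467, 486) and highest 2 (676, 699)
Remaining (n=10): Σ = 5774, mean = 5774/10 = 577.400

577.4 ms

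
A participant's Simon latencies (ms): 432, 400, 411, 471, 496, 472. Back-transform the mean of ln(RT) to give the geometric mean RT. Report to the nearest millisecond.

ln(RT): 6.0684, 5.9915, 6.0186, 6.1549, 6.2066, 6.1570
Mean ln(RT) = 36.5969/6 = 6.09948
Geometric mean = exp(6.09948) = 445.63 ms

446 ms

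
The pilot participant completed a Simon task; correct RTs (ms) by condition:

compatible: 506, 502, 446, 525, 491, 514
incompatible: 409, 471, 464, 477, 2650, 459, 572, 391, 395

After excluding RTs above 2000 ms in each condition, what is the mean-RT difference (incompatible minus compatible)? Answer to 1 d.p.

incompatible: exclude 2650
M(compatible) = 2984/6 = 497.333
M(incompatible) = 3638/8 = 454.750
Difference = 454.750 − 497.333 = -42.583 ms

-42.6 ms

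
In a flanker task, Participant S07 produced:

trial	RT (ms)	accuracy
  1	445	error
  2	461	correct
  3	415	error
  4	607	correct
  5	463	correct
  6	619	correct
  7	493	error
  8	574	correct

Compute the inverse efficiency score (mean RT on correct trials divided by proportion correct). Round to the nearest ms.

Correct trials (n=5): 461, 607, 463, 619, 574
Mean correct RT = 2724/5 = 544.8000 ms
Proportion correct = 5/8
IES = 544.8000 / (5/8) = 871.680 ms

872 ms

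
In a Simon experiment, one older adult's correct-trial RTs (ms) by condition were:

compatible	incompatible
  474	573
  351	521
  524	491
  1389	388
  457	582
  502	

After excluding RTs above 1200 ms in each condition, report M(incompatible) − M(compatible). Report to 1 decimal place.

compatible: exclude 1389
M(compatible) = 2308/5 = 461.600
M(incompatible) = 2555/5 = 511.000
Difference = 511.000 − 461.600 = 49.400 ms

49.4 ms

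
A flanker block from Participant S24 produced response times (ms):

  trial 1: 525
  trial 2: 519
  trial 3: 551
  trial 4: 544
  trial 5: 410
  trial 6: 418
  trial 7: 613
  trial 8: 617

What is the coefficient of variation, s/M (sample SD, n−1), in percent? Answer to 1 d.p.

n = 8, Σ = 4197, M = 524.6250
Σ(x−M)² = 41953.875; s = √(41953.875/7) = 77.4171
CV = 77.4171 / 524.6250 = 0.14757 = 14.757%

14.8%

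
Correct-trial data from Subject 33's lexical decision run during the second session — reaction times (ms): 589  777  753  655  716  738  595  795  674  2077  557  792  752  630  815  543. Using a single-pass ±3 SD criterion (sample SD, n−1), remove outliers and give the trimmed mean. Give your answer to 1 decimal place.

692.1 ms

n = 16, ΣRT = 12458, M = 778.625
Σ(x−M)² = 1917119.75; s = √(1917119.75/15) = 357.502
Cutoffs: 778.625 ± 3·357.502 → [-293.9, 1851.1]
Outside: 2077 → excluded.
Retained (n=15): Σ = 10381, mean = 10381/15 = 692.067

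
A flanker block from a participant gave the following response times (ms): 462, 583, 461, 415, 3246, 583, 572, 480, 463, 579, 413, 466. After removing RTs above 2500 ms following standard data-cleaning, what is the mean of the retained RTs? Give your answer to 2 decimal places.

497.91 ms

Excluded: 3246
Retained (n=11): Σ = 5477
Mean = 5477/11 = 497.9091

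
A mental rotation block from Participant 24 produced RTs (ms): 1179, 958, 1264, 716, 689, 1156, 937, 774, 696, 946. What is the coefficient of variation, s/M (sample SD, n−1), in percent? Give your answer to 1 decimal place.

n = 10, Σ = 9315, M = 931.5000
Σ(x−M)² = 408668.500; s = √(408668.500/9) = 213.0906
CV = 213.0906 / 931.5000 = 0.22876 = 22.876%

22.9%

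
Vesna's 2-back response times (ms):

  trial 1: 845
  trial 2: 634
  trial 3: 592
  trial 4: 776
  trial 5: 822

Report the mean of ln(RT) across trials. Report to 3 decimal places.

6.588

ln(RT): 6.7393, 6.4520, 6.3835, 6.6542, 6.7117
Σ ln(RT) = 32.9408
Mean = 32.9408/5 = 6.58816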